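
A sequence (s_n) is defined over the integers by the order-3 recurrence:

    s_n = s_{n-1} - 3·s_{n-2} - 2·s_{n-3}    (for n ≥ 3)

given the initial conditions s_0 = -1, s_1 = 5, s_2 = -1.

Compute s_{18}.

s_3 = 1·-1 + -3·5 + -2·-1 = -14
s_4 = 1·-14 + -3·-1 + -2·5 = -21
s_5 = 1·-21 + -3·-14 + -2·-1 = 23
s_6 = 1·23 + -3·-21 + -2·-14 = 114
s_7 = 1·114 + -3·23 + -2·-21 = 87
s_8 = 1·87 + -3·114 + -2·23 = -301
s_9 = 1·-301 + -3·87 + -2·114 = -790
s_10 = 1·-790 + -3·-301 + -2·87 = -61
s_11 = 1·-61 + -3·-790 + -2·-301 = 2911
s_12 = 1·2911 + -3·-61 + -2·-790 = 4674
s_13 = 1·4674 + -3·2911 + -2·-61 = -3937
s_14 = 1·-3937 + -3·4674 + -2·2911 = -23781
s_15 = 1·-23781 + -3·-3937 + -2·4674 = -21318
s_16 = 1·-21318 + -3·-23781 + -2·-3937 = 57899
s_17 = 1·57899 + -3·-21318 + -2·-23781 = 169415
s_18 = 1·169415 + -3·57899 + -2·-21318 = 38354

38354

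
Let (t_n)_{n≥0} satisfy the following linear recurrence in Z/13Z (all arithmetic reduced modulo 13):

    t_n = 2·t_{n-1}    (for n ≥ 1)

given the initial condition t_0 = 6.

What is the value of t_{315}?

t_1 = 2·6 = 12
t_2 = 2·12 = 11
t_3 = 2·11 = 9
t_4 = 2·9 = 5
t_5 = 2·5 = 10
t_6 = 2·10 = 7
t_7 = 2·7 = 1
t_8 = 2·1 = 2
t_9 = 2·2 = 4
t_10 = 2·4 = 8
t_11 = 2·8 = 3
t_12 = 2·3 = 6
(t_12) = (6) = (t_0), so the sequence has period 12.
315 ≡ 3 (mod 12), hence t_315 = t_3 = 9.

9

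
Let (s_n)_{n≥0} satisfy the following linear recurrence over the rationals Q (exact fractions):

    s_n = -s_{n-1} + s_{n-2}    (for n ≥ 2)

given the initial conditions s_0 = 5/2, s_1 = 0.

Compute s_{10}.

s_2 = -1·0 + 1·5/2 = 5/2
s_3 = -1·5/2 + 1·0 = -5/2
s_4 = -1·-5/2 + 1·5/2 = 5
s_5 = -1·5 + 1·-5/2 = -15/2
s_6 = -1·-15/2 + 1·5 = 25/2
s_7 = -1·25/2 + 1·-15/2 = -20
s_8 = -1·-20 + 1·25/2 = 65/2
s_9 = -1·65/2 + 1·-20 = -105/2
s_10 = -1·-105/2 + 1·65/2 = 85

85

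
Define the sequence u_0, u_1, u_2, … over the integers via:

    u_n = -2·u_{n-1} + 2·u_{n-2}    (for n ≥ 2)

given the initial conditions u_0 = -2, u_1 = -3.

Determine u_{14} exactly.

u_2 = -2·-3 + 2·-2 = 2
u_3 = -2·2 + 2·-3 = -10
u_4 = -2·-10 + 2·2 = 24
u_5 = -2·24 + 2·-10 = -68
u_6 = -2·-68 + 2·24 = 184
u_7 = -2·184 + 2·-68 = -504
u_8 = -2·-504 + 2·184 = 1376
u_9 = -2·1376 + 2·-504 = -3760
u_10 = -2·-3760 + 2·1376 = 10272
u_11 = -2·10272 + 2·-3760 = -28064
u_12 = -2·-28064 + 2·10272 = 76672
u_13 = -2·76672 + 2·-28064 = -209472
u_14 = -2·-209472 + 2·76672 = 572288

572288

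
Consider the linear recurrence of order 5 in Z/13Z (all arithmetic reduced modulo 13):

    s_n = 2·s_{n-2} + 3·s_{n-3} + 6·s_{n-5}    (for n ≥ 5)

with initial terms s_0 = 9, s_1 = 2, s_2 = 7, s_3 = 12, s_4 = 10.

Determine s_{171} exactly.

7

s_5 = 0·10 + 2·12 + 3·7 + 0·2 + 6·9 = 8
s_6 = 0·8 + 2·10 + 3·12 + 0·7 + 6·2 = 3
s_7 = 0·3 + 2·8 + 3·10 + 0·12 + 6·7 = 10
s_8 = 0·10 + 2·3 + 3·8 + 0·10 + 6·12 = 11
s_9 = 0·11 + 2·10 + 3·3 + 0·8 + 6·10 = 11
s_10 = 0·11 + 2·11 + 3·10 + 0·3 + 6·8 = 9
Continuing the recurrence:
  s_11 = 8;  s_12 = 7;  s_13 = 5;  s_14 = 0;  s_15 = 7;  s_16 = 11
  s_17 = 4;  s_18 = 8;  s_19 = 2;  s_20 = 5;  s_21 = 3;  s_22 = 1
  s_23 = 4;  s_24 = 10;  s_25 = 2;  s_26 = 11;  s_27 = 1;  s_28 = 0
  s_29 = 4;  s_30 = 2;  s_31 = 9;  s_32 = 9;  s_33 = 11;  s_34 = 4
  s_35 = 9;  s_36 = 4;  s_37 = 6;  s_38 = 10;  s_39 = 9;  s_40 = 1
  s_41 = 7;  s_42 = 0;  s_43 = 12;  s_44 = 10;  s_45 = 4;  s_46 = 7
  s_47 = 12;  s_48 = 7;  s_49 = 1;  s_50 = 9;  s_51 = 0;  s_52 = 2
  s_53 = 4;  s_54 = 10;  s_55 = 3;  s_56 = 6;  s_57 = 9;  s_58 = 6
  s_59 = 5;  s_60 = 5;  s_61 = 12;  s_62 = 1;  s_63 = 10;  s_64 = 3
  s_65 = 1;  s_66 = 4;  s_67 = 4;  s_68 = 6;  s_69 = 12;  s_70 = 4
  s_71 = 1;  s_72 = 3;  s_73 = 11;  s_74 = 3;  s_75 = 3;  s_76 = 6
  s_77 = 7;  s_78 = 9;  s_79 = 11;  s_80 = 5;  s_81 = 7;  s_82 = 7
  s_83 = 5;  s_84 = 10;  s_85 = 9;  s_86 = 12;  s_87 = 12;  s_88 = 3
  s_89 = 3;  s_90 = 5;  s_91 = 9;  s_92 = 0;  s_93 = 12;  s_94 = 6
  s_95 = 2;  s_96 = 11;  s_97 = 9;  s_98 = 9;  s_99 = 9;  s_100 = 5
  s_101 = 7;  s_102 = 0;  s_103 = 5;  s_104 = 10;  s_105 = 1;  s_106 = 12
  s_107 = 6;  s_108 = 5;  s_109 = 4;  s_110 = 8;  s_111 = 4;  s_112 = 12
  s_113 = 10;  s_114 = 8;  s_115 = 0;  s_116 = 5;  s_117 = 5;  s_118 = 5
  s_119 = 8;  s_120 = 12;  s_121 = 9;  s_122 = 0;  s_123 = 6;  s_124 = 10
  s_125 = 6;  s_126 = 1;  s_127 = 3;  s_128 = 4;  s_129 = 4;  s_130 = 1
  s_131 = 0;  s_132 = 6;  s_133 = 1;  s_134 = 10;  s_135 = 0;  s_136 = 10
  s_137 = 1;  s_138 = 0;  s_139 = 1;  s_140 = 3;  s_141 = 10;  s_142 = 2
  s_143 = 3;  s_144 = 1;  s_145 = 4;  s_146 = 6;  s_147 = 10;  s_148 = 3
  s_149 = 5;  s_150 = 8;  s_151 = 3;  s_152 = 0;  s_153 = 9;  s_154 = 0
  s_155 = 1;  s_156 = 6;  s_157 = 2;  s_158 = 4;  s_159 = 9;  s_160 = 7
  s_161 = 1;  s_162 = 1;  s_163 = 8;  s_164 = 7;  s_165 = 9;  s_166 = 5
  s_167 = 6;  s_168 = 7;  s_169 = 4
s_170 = 0·4 + 2·7 + 3·6 + 0·5 + 6·9 = 8
s_171 = 0·8 + 2·4 + 3·7 + 0·6 + 6·5 = 7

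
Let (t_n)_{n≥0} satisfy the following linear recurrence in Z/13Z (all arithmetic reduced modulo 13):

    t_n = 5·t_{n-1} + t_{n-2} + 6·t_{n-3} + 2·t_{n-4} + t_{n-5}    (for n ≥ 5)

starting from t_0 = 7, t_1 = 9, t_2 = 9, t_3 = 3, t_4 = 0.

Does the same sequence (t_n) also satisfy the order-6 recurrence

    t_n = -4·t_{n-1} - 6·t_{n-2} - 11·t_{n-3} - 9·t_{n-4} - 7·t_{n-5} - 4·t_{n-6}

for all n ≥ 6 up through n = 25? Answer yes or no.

Terms t_0..t_25: 7, 9, 9, 3, 0, 4, 0, 6, 5, 0, 6, 7, 5, 8, 8, 7, 4, 5, 4, 6, 1, 10, 9, 12, 7, 5
n=6: candidate gives 0, actual t_6 = 0 ✓
n=7: candidate gives 6, actual t_7 = 6 ✓
n=8: candidate gives 5, actual t_8 = 5 ✓
n=9: candidate gives 0, actual t_9 = 0 ✓
n=10: candidate gives 6, actual t_10 = 6 ✓
n=11: candidate gives 7, actual t_11 = 7 ✓
n=12: candidate gives 5, actual t_12 = 5 ✓
n=13: candidate gives 8, actual t_13 = 8 ✓
n=14: candidate gives 8, actual t_14 = 8 ✓
n=15: candidate gives 7, actual t_15 = 7 ✓
n=16: candidate gives 4, actual t_16 = 4 ✓
n=17: candidate gives 5, actual t_17 = 5 ✓
n=18: candidate gives 4, actual t_18 = 4 ✓
n=19: candidate gives 6, actual t_19 = 6 ✓
n=20: candidate gives 1, actual t_20 = 1 ✓
n=21: candidate gives 10, actual t_21 = 10 ✓
n=22: candidate gives 9, actual t_22 = 9 ✓
n=23: candidate gives 12, actual t_23 = 12 ✓
n=24: candidate gives 7, actual t_24 = 7 ✓
n=25: candidate gives 5, actual t_25 = 5 ✓

yes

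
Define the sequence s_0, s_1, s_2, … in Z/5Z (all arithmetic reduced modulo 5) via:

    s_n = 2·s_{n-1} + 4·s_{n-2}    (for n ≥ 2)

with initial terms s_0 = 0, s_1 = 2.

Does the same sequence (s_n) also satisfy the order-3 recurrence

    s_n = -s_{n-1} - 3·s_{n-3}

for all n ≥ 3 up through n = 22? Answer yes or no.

Terms s_0..s_22: 0, 2, 4, 1, 3, 0, 2, 4, 1, 3, 0, 2, 4, 1, 3, 0, 2, 4, 1, 3, 0, 2, 4
n=3: candidate gives 1, actual s_3 = 1 ✓
n=4: candidate gives 3, actual s_4 = 3 ✓
n=5: candidate gives 0, actual s_5 = 0 ✓
n=6: candidate gives 2, actual s_6 = 2 ✓
n=7: candidate gives 4, actual s_7 = 4 ✓
n=8: candidate gives 1, actual s_8 = 1 ✓
n=9: candidate gives 3, actual s_9 = 3 ✓
n=10: candidate gives 0, actual s_10 = 0 ✓
n=11: candidate gives 2, actual s_11 = 2 ✓
n=12: candidate gives 4, actual s_12 = 4 ✓
n=13: candidate gives 1, actual s_13 = 1 ✓
n=14: candidate gives 3, actual s_14 = 3 ✓
n=15: candidate gives 0, actual s_15 = 0 ✓
n=16: candidate gives 2, actual s_16 = 2 ✓
n=17: candidate gives 4, actual s_17 = 4 ✓
n=18: candidate gives 1, actual s_18 = 1 ✓
n=19: candidate gives 3, actual s_19 = 3 ✓
n=20: candidate gives 0, actual s_20 = 0 ✓
n=21: candidate gives 2, actual s_21 = 2 ✓
n=22: candidate gives 4, actual s_22 = 4 ✓

yes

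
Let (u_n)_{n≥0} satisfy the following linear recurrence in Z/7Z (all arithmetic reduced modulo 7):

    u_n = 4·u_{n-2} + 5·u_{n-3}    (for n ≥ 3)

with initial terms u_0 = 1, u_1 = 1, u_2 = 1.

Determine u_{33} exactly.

3

u_3 = 0·1 + 4·1 + 5·1 = 2
u_4 = 0·2 + 4·1 + 5·1 = 2
u_5 = 0·2 + 4·2 + 5·1 = 6
u_6 = 0·6 + 4·2 + 5·2 = 4
u_7 = 0·4 + 4·6 + 5·2 = 6
u_8 = 0·6 + 4·4 + 5·6 = 4
u_9 = 0·4 + 4·6 + 5·4 = 2
u_10 = 0·2 + 4·4 + 5·6 = 4
u_11 = 0·4 + 4·2 + 5·4 = 0
u_12 = 0·0 + 4·4 + 5·2 = 5
u_13 = 0·5 + 4·0 + 5·4 = 6
u_14 = 0·6 + 4·5 + 5·0 = 6
u_15 = 0·6 + 4·6 + 5·5 = 0
u_16 = 0·0 + 4·6 + 5·6 = 5
u_17 = 0·5 + 4·0 + 5·6 = 2
u_18 = 0·2 + 4·5 + 5·0 = 6
u_19 = 0·6 + 4·2 + 5·5 = 5
u_20 = 0·5 + 4·6 + 5·2 = 6
u_21 = 0·6 + 4·5 + 5·6 = 1
u_22 = 0·1 + 4·6 + 5·5 = 0
u_23 = 0·0 + 4·1 + 5·6 = 6
u_24 = 0·6 + 4·0 + 5·1 = 5
u_25 = 0·5 + 4·6 + 5·0 = 3
u_26 = 0·3 + 4·5 + 5·6 = 1
u_27 = 0·1 + 4·3 + 5·5 = 2
u_28 = 0·2 + 4·1 + 5·3 = 5
u_29 = 0·5 + 4·2 + 5·1 = 6
u_30 = 0·6 + 4·5 + 5·2 = 2
u_31 = 0·2 + 4·6 + 5·5 = 0
u_32 = 0·0 + 4·2 + 5·6 = 3
u_33 = 0·3 + 4·0 + 5·2 = 3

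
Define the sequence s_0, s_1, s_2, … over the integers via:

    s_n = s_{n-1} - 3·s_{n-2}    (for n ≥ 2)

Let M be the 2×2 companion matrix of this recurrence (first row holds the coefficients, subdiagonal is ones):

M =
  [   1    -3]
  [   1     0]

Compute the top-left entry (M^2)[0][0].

(M^2)[0][0] is the top entry after applying M 2 times to the unit state (1, 0). Equivalently it is h_{3} for the auxiliary sequence (h_n) obeying the same recurrence with h_1 = 1 and h_i = 0 for 0 ≤ i < 1:
h_2 = 1·1 + -3·0 = 1
h_3 = 1·1 + -3·1 = -2

-2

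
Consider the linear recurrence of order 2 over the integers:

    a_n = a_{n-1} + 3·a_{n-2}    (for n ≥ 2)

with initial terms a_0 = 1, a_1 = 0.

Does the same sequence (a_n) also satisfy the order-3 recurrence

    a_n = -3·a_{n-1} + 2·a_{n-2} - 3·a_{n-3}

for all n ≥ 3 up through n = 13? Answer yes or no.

no

Terms a_0..a_13: 1, 0, 3, 3, 12, 21, 57, 120, 291, 651, 1524, 3477, 8049, 18480
n=3: candidate gives -12, actual a_3 = 3 ✗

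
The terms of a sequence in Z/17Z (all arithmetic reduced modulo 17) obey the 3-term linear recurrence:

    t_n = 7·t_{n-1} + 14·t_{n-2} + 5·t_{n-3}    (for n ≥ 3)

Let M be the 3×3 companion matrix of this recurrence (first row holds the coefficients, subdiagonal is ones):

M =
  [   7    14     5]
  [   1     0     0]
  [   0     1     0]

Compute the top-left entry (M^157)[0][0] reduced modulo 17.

11

(M^157)[0][0] is the top entry after applying M 157 times to the unit state (1, 0, 0). Equivalently it is h_{159} for the auxiliary sequence (h_n) obeying the same recurrence with h_2 = 1 and h_i = 0 for 0 ≤ i < 2:
h_3 = 7·1 + 14·0 + 5·0 = 7
h_4 = 7·7 + 14·1 + 5·0 = 12
h_5 = 7·12 + 14·7 + 5·1 = 0
h_6 = 7·0 + 14·12 + 5·7 = 16
h_7 = 7·16 + 14·0 + 5·12 = 2
h_8 = 7·2 + 14·16 + 5·0 = 0
Continuing the recurrence:
  h_9 = 6;  h_10 = 1;  h_11 = 6;  h_12 = 1;  h_13 = 11;  h_14 = 2
  h_15 = 3;  h_16 = 2;  h_17 = 15;  h_18 = 12;  h_19 = 15;  h_20 = 8
  h_21 = 3;  h_22 = 4;  h_23 = 8;  h_24 = 8;  h_25 = 1;  h_26 = 6
  h_27 = 11;  h_28 = 13;  h_29 = 3;  h_30 = 3;  h_31 = 9;  h_32 = 1
  h_33 = 12;  h_34 = 7;  h_35 = 1;  h_36 = 12;  h_37 = 14;  h_38 = 16
  h_39 = 11;  h_40 = 14;  h_41 = 9;  h_42 = 8;  h_43 = 14;  h_44 = 0
  h_45 = 15;  h_46 = 5;  h_47 = 7;  h_48 = 7;  h_49 = 2;  h_50 = 11
  h_51 = 4;  h_52 = 5;  h_53 = 10;  h_54 = 7;  h_55 = 10;  h_56 = 14
  h_57 = 1;  h_58 = 15;  h_59 = 2;  h_60 = 8;  h_61 = 6;  h_62 = 11
  h_63 = 14;  h_64 = 10;  h_65 = 15;  h_66 = 9;  h_67 = 0;  h_68 = 14
  h_69 = 7;  h_70 = 7;  h_71 = 13;  h_72 = 3;  h_73 = 0;  h_74 = 5
  h_75 = 16;  h_76 = 12;  h_77 = 10;  h_78 = 12;  h_79 = 12;  h_80 = 13
  h_81 = 13;  h_82 = 10;  h_83 = 11;  h_84 = 10;  h_85 = 2;  h_86 = 5
  h_87 = 11;  h_88 = 4;  h_89 = 3;  h_90 = 13;  h_91 = 0;  h_92 = 10
  h_93 = 16;  h_94 = 14;  h_95 = 15;  h_96 = 7;  h_97 = 6;  h_98 = 11
  h_99 = 9;  h_100 = 9;  h_101 = 6;  h_102 = 9;  h_103 = 5;  h_104 = 4
  h_105 = 7;  h_106 = 11;  h_107 = 8;  h_108 = 7;  h_109 = 12;  h_110 = 1
  h_111 = 6;  h_112 = 14;  h_113 = 0;  h_114 = 5;  h_115 = 3;  h_116 = 6
  h_117 = 7;  h_118 = 12;  h_119 = 8;  h_120 = 4;  h_121 = 13;  h_122 = 0
  h_123 = 15;  h_124 = 0;  h_125 = 6;  h_126 = 15;  h_127 = 2;  h_128 = 16
  h_129 = 11;  h_130 = 5;  h_131 = 14;  h_132 = 2;  h_133 = 14;  h_134 = 9
  h_135 = 14;  h_136 = 5;  h_137 = 4;  h_138 = 15;  h_139 = 16;  h_140 = 2
  h_141 = 7;  h_142 = 4;  h_143 = 0;  h_144 = 6;  h_145 = 11;  h_146 = 8
  h_147 = 2;  h_148 = 11;  h_149 = 9;  h_150 = 6;  h_151 = 2;  h_152 = 7
  h_153 = 5;  h_154 = 7;  h_155 = 1;  h_156 = 11;  h_157 = 7
h_158 = 7·7 + 14·11 + 5·1 = 4
h_159 = 7·4 + 14·7 + 5·11 = 11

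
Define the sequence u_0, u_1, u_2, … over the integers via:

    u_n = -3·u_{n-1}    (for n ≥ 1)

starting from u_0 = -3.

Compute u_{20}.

-10460353203

u_1 = -3·-3 = 9
u_2 = -3·9 = -27
u_3 = -3·-27 = 81
u_4 = -3·81 = -243
u_5 = -3·-243 = 729
u_6 = -3·729 = -2187
u_7 = -3·-2187 = 6561
u_8 = -3·6561 = -19683
u_9 = -3·-19683 = 59049
u_10 = -3·59049 = -177147
u_11 = -3·-177147 = 531441
u_12 = -3·531441 = -1594323
u_13 = -3·-1594323 = 4782969
u_14 = -3·4782969 = -14348907
u_15 = -3·-14348907 = 43046721
u_16 = -3·43046721 = -129140163
u_17 = -3·-129140163 = 387420489
u_18 = -3·387420489 = -1162261467
u_19 = -3·-1162261467 = 3486784401
u_20 = -3·3486784401 = -10460353203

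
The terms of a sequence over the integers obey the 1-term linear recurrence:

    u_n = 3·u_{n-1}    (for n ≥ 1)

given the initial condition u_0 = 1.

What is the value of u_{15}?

14348907

u_1 = 3·1 = 3
u_2 = 3·3 = 9
u_3 = 3·9 = 27
u_4 = 3·27 = 81
u_5 = 3·81 = 243
u_6 = 3·243 = 729
u_7 = 3·729 = 2187
u_8 = 3·2187 = 6561
u_9 = 3·6561 = 19683
u_10 = 3·19683 = 59049
u_11 = 3·59049 = 177147
u_12 = 3·177147 = 531441
u_13 = 3·531441 = 1594323
u_14 = 3·1594323 = 4782969
u_15 = 3·4782969 = 14348907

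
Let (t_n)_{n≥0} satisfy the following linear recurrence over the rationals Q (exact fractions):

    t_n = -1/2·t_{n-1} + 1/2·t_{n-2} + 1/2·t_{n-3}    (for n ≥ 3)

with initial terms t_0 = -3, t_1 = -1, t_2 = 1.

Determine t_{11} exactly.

45/512

t_3 = -1/2·1 + 1/2·-1 + 1/2·-3 = -5/2
t_4 = -1/2·-5/2 + 1/2·1 + 1/2·-1 = 5/4
t_5 = -1/2·5/4 + 1/2·-5/2 + 1/2·1 = -11/8
t_6 = -1/2·-11/8 + 1/2·5/4 + 1/2·-5/2 = 1/16
t_7 = -1/2·1/16 + 1/2·-11/8 + 1/2·5/4 = -3/32
t_8 = -1/2·-3/32 + 1/2·1/16 + 1/2·-11/8 = -39/64
t_9 = -1/2·-39/64 + 1/2·-3/32 + 1/2·1/16 = 37/128
t_10 = -1/2·37/128 + 1/2·-39/64 + 1/2·-3/32 = -127/256
t_11 = -1/2·-127/256 + 1/2·37/128 + 1/2·-39/64 = 45/512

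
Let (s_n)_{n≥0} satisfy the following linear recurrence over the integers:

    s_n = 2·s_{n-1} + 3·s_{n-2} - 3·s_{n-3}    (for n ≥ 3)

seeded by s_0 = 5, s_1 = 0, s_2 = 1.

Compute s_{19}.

s_3 = 2·1 + 3·0 + -3·5 = -13
s_4 = 2·-13 + 3·1 + -3·0 = -23
s_5 = 2·-23 + 3·-13 + -3·1 = -88
s_6 = 2·-88 + 3·-23 + -3·-13 = -206
s_7 = 2·-206 + 3·-88 + -3·-23 = -607
s_8 = 2·-607 + 3·-206 + -3·-88 = -1568
s_9 = 2·-1568 + 3·-607 + -3·-206 = -4339
s_10 = 2·-4339 + 3·-1568 + -3·-607 = -11561
s_11 = 2·-11561 + 3·-4339 + -3·-1568 = -31435
s_12 = 2·-31435 + 3·-11561 + -3·-4339 = -84536
s_13 = 2·-84536 + 3·-31435 + -3·-11561 = -228694
s_14 = 2·-228694 + 3·-84536 + -3·-31435 = -616691
s_15 = 2·-616691 + 3·-228694 + -3·-84536 = -1665856
s_16 = 2·-1665856 + 3·-616691 + -3·-228694 = -4495703
s_17 = 2·-4495703 + 3·-1665856 + -3·-616691 = -12138901
s_18 = 2·-12138901 + 3·-4495703 + -3·-1665856 = -32767343
s_19 = 2·-32767343 + 3·-12138901 + -3·-4495703 = -88464280

-88464280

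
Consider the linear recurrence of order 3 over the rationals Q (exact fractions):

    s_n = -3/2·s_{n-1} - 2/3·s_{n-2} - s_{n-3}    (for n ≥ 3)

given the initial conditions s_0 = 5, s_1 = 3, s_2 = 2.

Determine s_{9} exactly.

s_3 = -3/2·2 + -2/3·3 + -1·5 = -10
s_4 = -3/2·-10 + -2/3·2 + -1·3 = 32/3
s_5 = -3/2·32/3 + -2/3·-10 + -1·2 = -34/3
s_6 = -3/2·-34/3 + -2/3·32/3 + -1·-10 = 179/9
s_7 = -3/2·179/9 + -2/3·-34/3 + -1·32/3 = -593/18
s_8 = -3/2·-593/18 + -2/3·179/9 + -1·-34/3 = 5129/108
s_9 = -3/2·5129/108 + -2/3·-593/18 + -1·179/9 = -14939/216

-14939/216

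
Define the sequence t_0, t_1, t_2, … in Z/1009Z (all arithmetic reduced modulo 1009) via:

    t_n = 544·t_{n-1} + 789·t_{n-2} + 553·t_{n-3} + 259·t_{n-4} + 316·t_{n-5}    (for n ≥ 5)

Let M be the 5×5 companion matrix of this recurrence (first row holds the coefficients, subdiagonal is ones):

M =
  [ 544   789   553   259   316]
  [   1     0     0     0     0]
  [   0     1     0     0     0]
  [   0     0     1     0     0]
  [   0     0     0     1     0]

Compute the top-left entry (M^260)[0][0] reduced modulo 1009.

997

(M^260)[0][0] is the top entry after applying M 260 times to the unit state (1, 0, 0, 0, 0). Equivalently it is h_{264} for the auxiliary sequence (h_n) obeying the same recurrence with h_4 = 1 and h_i = 0 for 0 ≤ i < 4:
h_5 = 544·1 + 789·0 + 553·0 + 259·0 + 316·0 = 544
h_6 = 544·544 + 789·1 + 553·0 + 259·0 + 316·0 = 79
h_7 = 544·79 + 789·544 + 553·1 + 259·0 + 316·0 = 533
h_8 = 544·533 + 789·79 + 553·544 + 259·1 + 316·0 = 551
h_9 = 544·551 + 789·533 + 553·79 + 259·544 + 316·1 = 107
h_10 = 544·107 + 789·551 + 553·533 + 259·79 + 316·544 = 322
Continuing the recurrence:
  h_11 = 825;  h_12 = 599;  h_13 = 580;  h_14 = 425;  h_15 = 587;  h_16 = 832
  h_17 = 996;  h_18 = 38;  h_19 = 94;  h_20 = 679;  h_21 = 648;  h_22 = 526
  h_23 = 475;  h_24 = 289;  h_25 = 519;  h_26 = 98;  h_27 = 734;  h_28 = 765
  h_29 = 858;  h_30 = 775;  h_31 = 138;  h_32 = 916;  h_33 = 349;  h_34 = 724
  h_35 = 420;  h_36 = 207;  h_37 = 290;  h_38 = 556;  h_39 = 543;  h_40 = 140
  h_41 = 81;  h_42 = 291;  h_43 = 476;  h_44 = 578;  h_45 = 975;  h_46 = 593
  h_47 = 233;  h_48 = 133;  h_49 = 201;  h_50 = 644;  h_51 = 811;  h_52 = 106
  h_53 = 529;  h_54 = 845;  h_55 = 199;  h_56 = 177;  h_57 = 144;  h_58 = 692
  h_59 = 424;  h_60 = 399;  h_61 = 334;  h_62 = 188;  h_63 = 779;  h_64 = 270
  h_65 = 453;  h_66 = 170;  h_67 = 708;  h_68 = 201;  h_69 = 9;  h_70 = 572
  h_71 = 574;  h_72 = 13;  h_73 = 615;  h_74 = 986;  h_75 = 112;  h_76 = 569
  h_77 = 691;  h_78 = 579;  h_79 = 907;  h_80 = 616;  h_81 = 261;  h_82 = 540
  h_83 = 1000;  h_84 = 635;  h_85 = 195;  h_86 = 101;  h_87 = 774;  h_88 = 334
  h_89 = 599;  h_90 = 328;  h_91 = 605;  h_92 = 98;  h_93 = 50;  h_94 = 969
  h_95 = 266;  h_96 = 170;  h_97 = 263;  h_98 = 915;  h_99 = 908;  h_100 = 128
  h_101 = 267;  h_102 = 935;  h_103 = 681;  h_104 = 861;  h_105 = 796;  h_106 = 292
  h_107 = 393;  h_108 = 773;  h_109 = 83;  h_110 = 850;  h_111 = 164;  h_112 = 80
  h_113 = 631;  h_114 = 830;  h_115 = 58;  h_116 = 27;  h_117 = 840;  h_118 = 459
  h_119 = 952;  h_120 = 667;  h_121 = 684;  h_122 = 1008;  h_123 = 3;  h_124 = 75
  h_125 = 708;  h_126 = 976;  h_127 = 403;  h_128 = 701;  h_129 = 214;  h_130 = 672
  h_131 = 962;  h_132 = 582;  h_133 = 812;  h_134 = 653;  h_135 = 389;  h_136 = 55
  h_137 = 432;  h_138 = 40;  h_139 = 885;  h_140 = 136;  h_141 = 402;  h_142 = 692
  h_143 = 680;  h_144 = 138;  h_145 = 183;  h_146 = 796;  h_147 = 166;  h_148 = 629
  h_149 = 388;  h_150 = 666;  h_151 = 112;  h_152 = 270;  h_153 = 756;  h_154 = 584
  h_155 = 335;  h_156 = 2;  h_157 = 730;  h_158 = 420;  h_159 = 262;  h_160 = 201
  h_161 = 445;  h_162 = 122;  h_163 = 706;  h_164 = 581;  h_165 = 354;  h_166 = 803
  h_167 = 614;  h_168 = 213;  h_169 = 896;  h_170 = 137;  h_171 = 335;  h_172 = 787
  h_173 = 54;  h_174 = 906;  h_175 = 928;  h_176 = 316;  h_177 = 924;  h_178 = 355
  h_179 = 71;  h_180 = 37;  h_181 = 180;  h_182 = 400;  h_183 = 96;  h_184 = 937
  h_185 = 271;  h_186 = 475;  h_187 = 465;  h_188 = 248;  h_189 = 673;  h_190 = 428
  h_191 = 59;  h_192 = 633;  h_193 = 414;  h_194 = 161;  h_195 = 654;  h_196 = 364
  h_197 = 409;  h_198 = 571;  h_199 = 474;  h_200 = 476;  h_201 = 217;  h_202 = 660
  h_203 = 909;  h_204 = 750;  h_205 = 671;  h_206 = 816;  h_207 = 729;  h_208 = 73
  h_209 = 763;  h_210 = 603;  h_211 = 439;  h_212 = 436;  h_213 = 556;  h_214 = 45
  h_215 = 530;  h_216 = 66;  h_217 = 962;  h_218 = 429;  h_219 = 861;  h_220 = 844
  h_221 = 37;  h_222 = 213;  h_223 = 711;  h_224 = 470;  h_225 = 944;  h_226 = 420
  h_227 = 424;  h_228 = 721;  h_229 = 985;  h_230 = 695;  h_231 = 474;  h_232 = 735
  h_233 = 478;  h_234 = 123;  h_235 = 257;  h_236 = 841;  h_237 = 692;  h_238 = 855
  h_239 = 509;  h_240 = 636;  h_241 = 534;  h_242 = 394;  h_243 = 997;  h_244 = 964
  h_245 = 554;  h_246 = 300;  h_247 = 607;  h_248 = 173;  h_249 = 461;  h_250 = 13
  h_251 = 75;  h_252 = 776;  h_253 = 671;  h_254 = 393;  h_255 = 207;  h_256 = 351
  h_257 = 772;  h_258 = 166;  h_259 = 767;  h_260 = 370;  h_261 = 323;  h_262 = 227
h_263 = 544·227 + 789·323 + 553·370 + 259·767 + 316·166 = 620
h_264 = 544·620 + 789·227 + 553·323 + 259·370 + 316·767 = 997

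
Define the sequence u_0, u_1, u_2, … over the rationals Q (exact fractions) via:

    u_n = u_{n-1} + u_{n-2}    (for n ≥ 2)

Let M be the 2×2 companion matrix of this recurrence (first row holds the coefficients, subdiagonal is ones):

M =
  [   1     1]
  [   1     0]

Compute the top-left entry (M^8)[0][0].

34

(M^8)[0][0] is the top entry after applying M 8 times to the unit state (1, 0). Equivalently it is h_{9} for the auxiliary sequence (h_n) obeying the same recurrence with h_1 = 1 and h_i = 0 for 0 ≤ i < 1:
h_2 = 1·1 + 1·0 = 1
h_3 = 1·1 + 1·1 = 2
h_4 = 1·2 + 1·1 = 3
h_5 = 1·3 + 1·2 = 5
h_6 = 1·5 + 1·3 = 8
h_7 = 1·8 + 1·5 = 13
h_8 = 1·13 + 1·8 = 21
h_9 = 1·21 + 1·13 = 34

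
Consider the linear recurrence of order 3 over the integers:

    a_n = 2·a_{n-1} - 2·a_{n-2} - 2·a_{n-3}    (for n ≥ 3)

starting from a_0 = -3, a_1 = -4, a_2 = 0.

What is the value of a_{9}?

-472

a_3 = 2·0 + -2·-4 + -2·-3 = 14
a_4 = 2·14 + -2·0 + -2·-4 = 36
a_5 = 2·36 + -2·14 + -2·0 = 44
a_6 = 2·44 + -2·36 + -2·14 = -12
a_7 = 2·-12 + -2·44 + -2·36 = -184
a_8 = 2·-184 + -2·-12 + -2·44 = -432
a_9 = 2·-432 + -2·-184 + -2·-12 = -472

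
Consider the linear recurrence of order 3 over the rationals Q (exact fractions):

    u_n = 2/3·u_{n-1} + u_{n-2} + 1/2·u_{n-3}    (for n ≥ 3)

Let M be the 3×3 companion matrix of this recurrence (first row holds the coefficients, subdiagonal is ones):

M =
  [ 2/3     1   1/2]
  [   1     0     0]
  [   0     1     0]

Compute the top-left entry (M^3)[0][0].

(M^3)[0][0] is the top entry after applying M 3 times to the unit state (1, 0, 0). Equivalently it is h_{5} for the auxiliary sequence (h_n) obeying the same recurrence with h_2 = 1 and h_i = 0 for 0 ≤ i < 2:
h_3 = 2/3·1 + 1·0 + 1/2·0 = 2/3
h_4 = 2/3·2/3 + 1·1 + 1/2·0 = 13/9
h_5 = 2/3·13/9 + 1·2/3 + 1/2·1 = 115/54

115/54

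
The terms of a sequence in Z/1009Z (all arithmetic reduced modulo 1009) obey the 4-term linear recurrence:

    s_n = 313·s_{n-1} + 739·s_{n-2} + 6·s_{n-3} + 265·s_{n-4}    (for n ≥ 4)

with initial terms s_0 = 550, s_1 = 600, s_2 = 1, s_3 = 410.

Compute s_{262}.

s_4 = 313·410 + 739·1 + 6·600 + 265·550 = 944
s_5 = 313·944 + 739·410 + 6·1 + 265·600 = 718
s_6 = 313·718 + 739·944 + 6·410 + 265·1 = 831
s_7 = 313·831 + 739·718 + 6·944 + 265·410 = 955
s_8 = 313·955 + 739·831 + 6·718 + 265·944 = 79
s_9 = 313·79 + 739·955 + 6·831 + 265·718 = 475
Continuing the recurrence:
  s_10 = 140;  s_11 = 616;  s_12 = 200;  s_13 = 797;  s_14 = 151;  s_15 = 549
  s_16 = 166;  s_17 = 813;  s_18 = 708;  s_19 = 252;  s_20 = 151;  s_21 = 143
  s_22 = 402;  s_23 = 525;  s_24 = 803;  s_25 = 564;  s_26 = 790;  s_27 = 809
  s_28 = 819;  s_29 = 407;  s_30 = 394;  s_31 = 661;  s_32 = 137;  s_33 = 864
  s_34 = 776;  s_35 = 948;  s_36 = 550;  s_37 = 474;  s_38 = 309;  s_39 = 268
  s_40 = 725;  s_41 = 518;  s_42 = 436;  s_43 = 339;  s_44 = 991;  s_45 = 344
  s_46 = 54;  s_47 = 632;  s_48 = 928;  s_49 = 427;  s_50 = 75;  s_51 = 513
  s_52 = 336;  s_53 = 552;  s_54 = 73;  s_55 = 671;  s_56 = 145;  s_57 = 843
  s_58 = 875;  s_59 = 952;  s_60 = 273;  s_61 = 550;  s_62 = 30;  s_63 = 791
  s_64 = 320;  s_65 = 232;  s_66 = 930;  s_67 = 61;  s_68 = 490;  s_69 = 142
  s_70 = 549;  s_71 = 243;  s_72 = 9;  s_73 = 329;  s_74 = 285;  s_75 = 248
  s_76 = 997;  s_77 = 17;  s_78 = 818;  s_79 = 266;  s_80 = 580;  s_81 = 71
  s_82 = 242;  s_83 = 385;  s_84 = 428;  s_85 = 840;  s_86 = 901;  s_87 = 384
  s_88 = 427;  s_89 = 682;  s_90 = 221;  s_91 = 454;  s_92 = 906;  s_93 = 1003
  s_94 = 447;  s_95 = 901;  s_96 = 804;  s_97 = 393;  s_98 = 529;  s_99 = 356
  s_100 = 378;  s_101 = 361;  s_102 = 895;  s_103 = 789;  s_104 = 689;  s_105 = 744
  s_106 = 177;  s_107 = 137;  s_108 = 520;  s_109 = 103;  s_110 = 106;  s_111 = 397
  s_112 = 980;  s_113 = 456;  s_114 = 419;  s_115 = 50;  s_116 = 489;  s_117 = 571
  s_118 = 624;  s_119 = 822;  s_120 = 846;  s_121 = 153;  s_122 = 860;  s_123 = 762
  s_124 = 353;  s_125 = 904;  s_126 = 370;  s_127 = 103;  s_128 = 29;  s_129 = 58
  s_130 = 20;  s_131 = 916;  s_132 = 767;  s_133 = 169;  s_134 = 890;  s_135 = 1007
  s_136 = 676;  s_137 = 922;  s_138 = 862;  s_139 = 176;  s_140 = 966;  s_141 = 849
  s_142 = 315;  s_143 = 503;  s_144 = 503;  s_145 = 290;  s_146 = 84;  s_147 = 558
  s_148 = 453;  s_149 = 880;  s_150 = 145;  s_151 = 751;  s_152 = 376;  s_153 = 665
  s_154 = 224;  s_155 = 14;  s_156 = 109;  s_157 = 52;  s_158 = 885;  s_159 = 953
  s_160 = 753;  s_161 = 496;  s_162 = 471;  s_163 = 154;  s_164 = 455;  s_165 = 4
  s_166 = 105;  s_167 = 659;  s_168 = 861;  s_169 = 425;  s_170 = 946;  s_171 = 936
  s_172 = 878;  s_173 = 144;  s_174 = 751;  s_175 = 486;  s_176 = 253;  s_177 = 725
  s_178 = 333;  s_179 = 445;  s_180 = 699;  s_181 = 150;  s_182 = 594;  s_183 = 156
  s_184 = 926;  s_185 = 440;  s_186 = 641;  s_187 = 586;  s_188 = 74;  s_189 = 523
  s_190 = 274;  s_191 = 395;  s_192 = 764;  s_193 = 291;  s_194 = 143;  s_195 = 782
  s_196 = 708;  s_197 = 654;  s_198 = 634;  s_199 = 261;  s_200 = 148;  s_201 = 609
  s_202 = 380;  s_203 = 347;  s_204 = 453;  s_205 = 883;  s_206 = 565;  s_207 = 820
  s_208 = 410;  s_209 = 28;  s_210 = 241;  s_211 = 68;  s_212 = 456;  s_213 = 46
  s_214 = 956;  s_215 = 828;  s_216 = 71;  s_217 = 227;  s_218 = 426;  s_219 = 293
  s_220 = 902;  s_221 = 560;  s_222 = 983;  s_223 = 403;  s_224 = 201;  s_225 = 438
  s_226 = 659;  s_227 = 262;  s_228 = 329;  s_229 = 911;  s_230 = 199;  s_231 = 729
  s_232 = 722;  s_233 = 344;  s_234 = 111;  s_235 = 138;  s_236 = 782;  s_237 = 668
  s_238 = 944;  s_239 = 988;  s_240 = 235;  s_241 = 578;  s_242 = 222;  s_243 = 81
  s_244 = 886;  s_245 = 296;  s_246 = 527;  s_247 = 822;  s_248 = 430;  s_249 = 306
  s_250 = 158;  s_251 = 579;  s_252 = 85;  s_253 = 745;  s_254 = 302;  s_255 = 907
  s_256 = 303;  s_257 = 754;  s_258 = 531;  s_259 = 978;  s_260 = 358
s_261 = 313·358 + 739·978 + 6·531 + 265·754 = 540
s_262 = 313·540 + 739·358 + 6·978 + 265·531 = 999

999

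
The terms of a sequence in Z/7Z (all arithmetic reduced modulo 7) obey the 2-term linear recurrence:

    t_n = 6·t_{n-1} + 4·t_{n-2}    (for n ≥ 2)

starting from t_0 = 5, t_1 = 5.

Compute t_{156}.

t_2 = 6·5 + 4·5 = 1
t_3 = 6·1 + 4·5 = 5
t_4 = 6·5 + 4·1 = 6
t_5 = 6·6 + 4·5 = 0
t_6 = 6·0 + 4·6 = 3
t_7 = 6·3 + 4·0 = 4
t_8 = 6·4 + 4·3 = 1
t_9 = 6·1 + 4·4 = 1
t_10 = 6·1 + 4·1 = 3
t_11 = 6·3 + 4·1 = 1
t_12 = 6·1 + 4·3 = 4
t_13 = 6·4 + 4·1 = 0
t_14 = 6·0 + 4·4 = 2
t_15 = 6·2 + 4·0 = 5
t_16 = 6·5 + 4·2 = 3
t_17 = 6·3 + 4·5 = 3
t_18 = 6·3 + 4·3 = 2
t_19 = 6·2 + 4·3 = 3
t_20 = 6·3 + 4·2 = 5
t_21 = 6·5 + 4·3 = 0
t_22 = 6·0 + 4·5 = 6
t_23 = 6·6 + 4·0 = 1
t_24 = 6·1 + 4·6 = 2
t_25 = 6·2 + 4·1 = 2
t_26 = 6·2 + 4·2 = 6
t_27 = 6·6 + 4·2 = 2
t_28 = 6·2 + 4·6 = 1
t_29 = 6·1 + 4·2 = 0
t_30 = 6·0 + 4·1 = 4
t_31 = 6·4 + 4·0 = 3
t_32 = 6·3 + 4·4 = 6
t_33 = 6·6 + 4·3 = 6
t_34 = 6·6 + 4·6 = 4
t_35 = 6·4 + 4·6 = 6
t_36 = 6·6 + 4·4 = 3
t_37 = 6·3 + 4·6 = 0
t_38 = 6·0 + 4·3 = 5
t_39 = 6·5 + 4·0 = 2
t_40 = 6·2 + 4·5 = 4
t_41 = 6·4 + 4·2 = 4
t_42 = 6·4 + 4·4 = 5
t_43 = 6·5 + 4·4 = 4
t_44 = 6·4 + 4·5 = 2
t_45 = 6·2 + 4·4 = 0
t_46 = 6·0 + 4·2 = 1
t_47 = 6·1 + 4·0 = 6
t_48 = 6·6 + 4·1 = 5
t_49 = 6·5 + 4·6 = 5
(t_48, t_49) = (5, 5) = (t_0, t_1), so the sequence has period 48.
156 ≡ 12 (mod 48), hence t_156 = t_12 = 4.

4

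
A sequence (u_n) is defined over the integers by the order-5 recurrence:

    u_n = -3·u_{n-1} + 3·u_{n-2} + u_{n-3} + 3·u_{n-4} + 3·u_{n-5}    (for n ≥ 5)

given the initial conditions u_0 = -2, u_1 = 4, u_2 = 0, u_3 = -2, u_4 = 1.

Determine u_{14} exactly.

u_5 = -3·1 + 3·-2 + 1·0 + 3·4 + 3·-2 = -3
u_6 = -3·-3 + 3·1 + 1·-2 + 3·0 + 3·4 = 22
u_7 = -3·22 + 3·-3 + 1·1 + 3·-2 + 3·0 = -80
u_8 = -3·-80 + 3·22 + 1·-3 + 3·1 + 3·-2 = 300
u_9 = -3·300 + 3·-80 + 1·22 + 3·-3 + 3·1 = -1124
u_10 = -3·-1124 + 3·300 + 1·-80 + 3·22 + 3·-3 = 4249
u_11 = -3·4249 + 3·-1124 + 1·300 + 3·-80 + 3·22 = -15993
u_12 = -3·-15993 + 3·4249 + 1·-1124 + 3·300 + 3·-80 = 60262
u_13 = -3·60262 + 3·-15993 + 1·4249 + 3·-1124 + 3·300 = -226988
u_14 = -3·-226988 + 3·60262 + 1·-15993 + 3·4249 + 3·-1124 = 855132

855132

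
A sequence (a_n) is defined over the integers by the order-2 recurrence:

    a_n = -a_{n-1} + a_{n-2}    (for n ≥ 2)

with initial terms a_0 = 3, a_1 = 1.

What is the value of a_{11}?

a_2 = -1·1 + 1·3 = 2
a_3 = -1·2 + 1·1 = -1
a_4 = -1·-1 + 1·2 = 3
a_5 = -1·3 + 1·-1 = -4
a_6 = -1·-4 + 1·3 = 7
a_7 = -1·7 + 1·-4 = -11
a_8 = -1·-11 + 1·7 = 18
a_9 = -1·18 + 1·-11 = -29
a_10 = -1·-29 + 1·18 = 47
a_11 = -1·47 + 1·-29 = -76

-76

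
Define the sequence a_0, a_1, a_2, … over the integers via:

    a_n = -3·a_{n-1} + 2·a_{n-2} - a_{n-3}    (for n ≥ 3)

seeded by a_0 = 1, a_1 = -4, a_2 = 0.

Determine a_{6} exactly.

404

a_3 = -3·0 + 2·-4 + -1·1 = -9
a_4 = -3·-9 + 2·0 + -1·-4 = 31
a_5 = -3·31 + 2·-9 + -1·0 = -111
a_6 = -3·-111 + 2·31 + -1·-9 = 404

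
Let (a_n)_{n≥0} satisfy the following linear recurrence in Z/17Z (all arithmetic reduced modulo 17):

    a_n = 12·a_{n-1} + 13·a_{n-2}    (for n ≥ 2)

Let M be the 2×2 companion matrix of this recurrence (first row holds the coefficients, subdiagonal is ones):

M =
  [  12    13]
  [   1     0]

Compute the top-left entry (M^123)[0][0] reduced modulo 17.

0

(M^123)[0][0] is the top entry after applying M 123 times to the unit state (1, 0). Equivalently it is h_{124} for the auxiliary sequence (h_n) obeying the same recurrence with h_1 = 1 and h_i = 0 for 0 ≤ i < 1:
h_2 = 12·1 + 13·0 = 12
h_3 = 12·12 + 13·1 = 4
h_4 = 12·4 + 13·12 = 0
h_5 = 12·0 + 13·4 = 1
(h_4, h_5) = (0, 1) = (h_0, h_1), so the sequence has period 4.
124 ≡ 0 (mod 4), hence h_124 = h_0 = 0.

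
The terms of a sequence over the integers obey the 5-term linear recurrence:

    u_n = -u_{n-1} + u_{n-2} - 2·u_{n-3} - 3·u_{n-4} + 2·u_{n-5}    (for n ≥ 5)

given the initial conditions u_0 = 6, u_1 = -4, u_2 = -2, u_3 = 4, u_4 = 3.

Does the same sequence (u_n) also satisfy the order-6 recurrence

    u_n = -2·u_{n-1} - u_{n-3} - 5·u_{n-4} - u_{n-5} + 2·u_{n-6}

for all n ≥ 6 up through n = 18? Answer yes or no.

Terms u_0..u_18: 6, -4, -2, 4, 3, 29, -36, 43, -138, 172, -230, 477, -551, 696, -1167, 1074, -1026, 1244, 475
n=6: candidate gives -36, actual u_6 = -36 ✓
n=7: candidate gives 43, actual u_7 = 43 ✓
n=8: candidate gives -138, actual u_8 = -138 ✓
n=9: candidate gives 172, actual u_9 = 172 ✓
n=10: candidate gives -230, actual u_10 = -230 ✓
n=11: candidate gives 477, actual u_11 = 477 ✓
n=12: candidate gives -551, actual u_12 = -551 ✓
n=13: candidate gives 696, actual u_13 = 696 ✓
n=14: candidate gives -1167, actual u_14 = -1167 ✓
n=15: candidate gives 1074, actual u_15 = 1074 ✓
n=16: candidate gives -1026, actual u_16 = -1026 ✓
n=17: candidate gives 1244, actual u_17 = 1244 ✓
n=18: candidate gives 475, actual u_18 = 475 ✓

yes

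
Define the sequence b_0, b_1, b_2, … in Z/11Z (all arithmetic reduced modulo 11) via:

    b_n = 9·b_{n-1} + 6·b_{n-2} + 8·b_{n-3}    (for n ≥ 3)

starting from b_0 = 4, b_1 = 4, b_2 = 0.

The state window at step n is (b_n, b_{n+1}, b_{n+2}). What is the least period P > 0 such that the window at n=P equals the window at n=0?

n=0: window = (4, 4, 0)
n=1: window = (4, 0, 1)
n=2: window = (0, 1, 8)
n=3: window = (1, 8, 1)
n=4: window = (8, 1, 10)
n=5: window = (1, 10, 6)
n=6: window = (10, 6, 1)
n=7: window = (6, 1, 4)
n=8: window = (1, 4, 2)
n=9: window = (4, 2, 6)
n=10: window = (2, 6, 10)
n=11: window = (6, 10, 10)
n=12: window = (10, 10, 0)
n=13: window = (10, 0, 8)
n=14: window = (0, 8, 9)
n=15: window = (8, 9, 8)
n=16: window = (9, 8, 3)
n=17: window = (8, 3, 4)
n=18: window = (3, 4, 8)
n=19: window = (4, 8, 10)
n=20: window = (8, 10, 5)
n=21: window = (10, 5, 4)
n=22: window = (5, 4, 3)
n=23: window = (4, 3, 3)
n=24: window = (3, 3, 0)
n=25: window = (3, 0, 9)
n=26: window = (0, 9, 6)
n=27: window = (9, 6, 9)
n=28: window = (6, 9, 2)
n=29: window = (9, 2, 10)
n=30: window = (2, 10, 9)
n=31: window = (10, 9, 3)
n=32: window = (9, 3, 7)
n=33: window = (3, 7, 10)
n=34: window = (7, 10, 2)
n=35: window = (10, 2, 2)
n=36: window = (2, 2, 0)
n=37: window = (2, 0, 6)
n=38: window = (0, 6, 4)
n=39: window = (6, 4, 6)
n=40: window = (4, 6, 5)
…
n=118: window = (3, 9, 4)
n=119: window = (9, 4, 4)
n=120: window = (4, 4, 0)
window at n=120 equals window at n=0 → period = 120

120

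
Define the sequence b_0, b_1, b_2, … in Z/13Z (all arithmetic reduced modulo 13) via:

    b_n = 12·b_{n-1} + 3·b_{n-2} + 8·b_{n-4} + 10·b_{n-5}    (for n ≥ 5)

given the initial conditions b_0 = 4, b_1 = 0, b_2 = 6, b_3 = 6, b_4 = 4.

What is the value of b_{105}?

b_5 = 12·4 + 3·6 + 0·6 + 8·0 + 10·4 = 2
b_6 = 12·2 + 3·4 + 0·6 + 8·6 + 10·0 = 6
b_7 = 12·6 + 3·2 + 0·4 + 8·6 + 10·6 = 4
b_8 = 12·4 + 3·6 + 0·2 + 8·4 + 10·6 = 2
b_9 = 12·2 + 3·4 + 0·6 + 8·2 + 10·4 = 1
b_10 = 12·1 + 3·2 + 0·4 + 8·6 + 10·2 = 8
b_11 = 12·8 + 3·1 + 0·2 + 8·4 + 10·6 = 9
b_12 = 12·9 + 3·8 + 0·1 + 8·2 + 10·4 = 6
b_13 = 12·6 + 3·9 + 0·8 + 8·1 + 10·2 = 10
b_14 = 12·10 + 3·6 + 0·9 + 8·8 + 10·1 = 4
b_15 = 12·4 + 3·10 + 0·6 + 8·9 + 10·8 = 9
b_16 = 12·9 + 3·4 + 0·10 + 8·6 + 10·9 = 11
b_17 = 12·11 + 3·9 + 0·4 + 8·10 + 10·6 = 0
b_18 = 12·0 + 3·11 + 0·9 + 8·4 + 10·10 = 9
b_19 = 12·9 + 3·0 + 0·11 + 8·9 + 10·4 = 12
b_20 = 12·12 + 3·9 + 0·0 + 8·11 + 10·9 = 11
b_21 = 12·11 + 3·12 + 0·9 + 8·0 + 10·11 = 5
b_22 = 12·5 + 3·11 + 0·12 + 8·9 + 10·0 = 9
b_23 = 12·9 + 3·5 + 0·11 + 8·12 + 10·9 = 10
b_24 = 12·10 + 3·9 + 0·5 + 8·11 + 10·12 = 4
b_25 = 12·4 + 3·10 + 0·9 + 8·5 + 10·11 = 7
b_26 = 12·7 + 3·4 + 0·10 + 8·9 + 10·5 = 10
b_27 = 12·10 + 3·7 + 0·4 + 8·10 + 10·9 = 12
b_28 = 12·12 + 3·10 + 0·7 + 8·4 + 10·10 = 7
b_29 = 12·7 + 3·12 + 0·10 + 8·7 + 10·4 = 8
b_30 = 12·8 + 3·7 + 0·12 + 8·10 + 10·7 = 7
b_31 = 12·7 + 3·8 + 0·7 + 8·12 + 10·10 = 5
b_32 = 12·5 + 3·7 + 0·8 + 8·7 + 10·12 = 10
b_33 = 12·10 + 3·5 + 0·7 + 8·8 + 10·7 = 9
b_34 = 12·9 + 3·10 + 0·5 + 8·7 + 10·8 = 1
b_35 = 12·1 + 3·9 + 0·10 + 8·5 + 10·7 = 6
b_36 = 12·6 + 3·1 + 0·9 + 8·10 + 10·5 = 10
b_37 = 12·10 + 3·6 + 0·1 + 8·9 + 10·10 = 11
b_38 = 12·11 + 3·10 + 0·6 + 8·1 + 10·9 = 0
b_39 = 12·0 + 3·11 + 0·10 + 8·6 + 10·1 = 0
b_40 = 12·0 + 3·0 + 0·11 + 8·10 + 10·6 = 10
b_41 = 12·10 + 3·0 + 0·0 + 8·11 + 10·10 = 9
b_42 = 12·9 + 3·10 + 0·0 + 8·0 + 10·11 = 1
b_43 = 12·1 + 3·9 + 0·10 + 8·0 + 10·0 = 0
b_44 = 12·0 + 3·1 + 0·9 + 8·10 + 10·0 = 5
b_45 = 12·5 + 3·0 + 0·1 + 8·9 + 10·10 = 11
b_46 = 12·11 + 3·5 + 0·0 + 8·1 + 10·9 = 11
b_47 = 12·11 + 3·11 + 0·5 + 8·0 + 10·1 = 6
b_48 = 12·6 + 3·11 + 0·11 + 8·5 + 10·0 = 2
b_49 = 12·2 + 3·6 + 0·11 + 8·11 + 10·5 = 11
b_50 = 12·11 + 3·2 + 0·6 + 8·11 + 10·11 = 11
b_51 = 12·11 + 3·11 + 0·2 + 8·6 + 10·11 = 11
b_52 = 12·11 + 3·11 + 0·11 + 8·2 + 10·6 = 7
b_53 = 12·7 + 3·11 + 0·11 + 8·11 + 10·2 = 4
b_54 = 12·4 + 3·7 + 0·11 + 8·11 + 10·11 = 7
b_55 = 12·7 + 3·4 + 0·7 + 8·11 + 10·11 = 8
b_56 = 12·8 + 3·7 + 0·4 + 8·7 + 10·11 = 10
b_57 = 12·10 + 3·8 + 0·7 + 8·4 + 10·7 = 12
b_58 = 12·12 + 3·10 + 0·8 + 8·7 + 10·4 = 10
b_59 = 12·10 + 3·12 + 0·10 + 8·8 + 10·7 = 4
b_60 = 12·4 + 3·10 + 0·12 + 8·10 + 10·8 = 4
b_61 = 12·4 + 3·4 + 0·10 + 8·12 + 10·10 = 9
b_62 = 12·9 + 3·4 + 0·4 + 8·10 + 10·12 = 8
b_63 = 12·8 + 3·9 + 0·4 + 8·4 + 10·10 = 8
b_64 = 12·8 + 3·8 + 0·9 + 8·4 + 10·4 = 10
b_65 = 12·10 + 3·8 + 0·8 + 8·9 + 10·4 = 9
b_66 = 12·9 + 3·10 + 0·8 + 8·8 + 10·9 = 6
b_67 = 12·6 + 3·9 + 0·10 + 8·8 + 10·8 = 9
b_68 = 12·9 + 3·6 + 0·9 + 8·10 + 10·8 = 0
b_69 = 12·0 + 3·9 + 0·6 + 8·9 + 10·10 = 4
b_70 = 12·4 + 3·0 + 0·9 + 8·6 + 10·9 = 4
b_71 = 12·4 + 3·4 + 0·0 + 8·9 + 10·6 = 10
b_72 = 12·10 + 3·4 + 0·4 + 8·0 + 10·9 = 1
b_73 = 12·1 + 3·10 + 0·4 + 8·4 + 10·0 = 9
b_74 = 12·9 + 3·1 + 0·10 + 8·4 + 10·4 = 1
b_75 = 12·1 + 3·9 + 0·1 + 8·10 + 10·4 = 3
b_76 = 12·3 + 3·1 + 0·9 + 8·1 + 10·10 = 4
b_77 = 12·4 + 3·3 + 0·1 + 8·9 + 10·1 = 9
b_78 = 12·9 + 3·4 + 0·3 + 8·1 + 10·9 = 10
b_79 = 12·10 + 3·9 + 0·4 + 8·3 + 10·1 = 12
b_80 = 12·12 + 3·10 + 0·9 + 8·4 + 10·3 = 2
b_81 = 12·2 + 3·12 + 0·10 + 8·9 + 10·4 = 3
b_82 = 12·3 + 3·2 + 0·12 + 8·10 + 10·9 = 4
b_83 = 12·4 + 3·3 + 0·2 + 8·12 + 10·10 = 6
b_84 = 12·6 + 3·4 + 0·3 + 8·2 + 10·12 = 12
b_85 = 12·12 + 3·6 + 0·4 + 8·3 + 10·2 = 11
b_86 = 12·11 + 3·12 + 0·6 + 8·4 + 10·3 = 9
b_87 = 12·9 + 3·11 + 0·12 + 8·6 + 10·4 = 8
b_88 = 12·8 + 3·9 + 0·11 + 8·12 + 10·6 = 6
b_89 = 12·6 + 3·8 + 0·9 + 8·11 + 10·12 = 5
b_90 = 12·5 + 3·6 + 0·8 + 8·9 + 10·11 = 0
b_91 = 12·0 + 3·5 + 0·6 + 8·8 + 10·9 = 0
b_92 = 12·0 + 3·0 + 0·5 + 8·6 + 10·8 = 11
b_93 = 12·11 + 3·0 + 0·0 + 8·5 + 10·6 = 11
b_94 = 12·11 + 3·11 + 0·0 + 8·0 + 10·5 = 7
b_95 = 12·7 + 3·11 + 0·11 + 8·0 + 10·0 = 0
b_96 = 12·0 + 3·7 + 0·11 + 8·11 + 10·0 = 5
b_97 = 12·5 + 3·0 + 0·7 + 8·11 + 10·11 = 11
b_98 = 12·11 + 3·5 + 0·0 + 8·7 + 10·11 = 1
b_99 = 12·1 + 3·11 + 0·5 + 8·0 + 10·7 = 11
b_100 = 12·11 + 3·1 + 0·11 + 8·5 + 10·0 = 6
b_101 = 12·6 + 3·11 + 0·1 + 8·11 + 10·5 = 9
b_102 = 12·9 + 3·6 + 0·11 + 8·1 + 10·11 = 10
b_103 = 12·10 + 3·9 + 0·6 + 8·11 + 10·1 = 11
b_104 = 12·11 + 3·10 + 0·9 + 8·6 + 10·11 = 8
b_105 = 12·8 + 3·11 + 0·10 + 8·9 + 10·6 = 1

1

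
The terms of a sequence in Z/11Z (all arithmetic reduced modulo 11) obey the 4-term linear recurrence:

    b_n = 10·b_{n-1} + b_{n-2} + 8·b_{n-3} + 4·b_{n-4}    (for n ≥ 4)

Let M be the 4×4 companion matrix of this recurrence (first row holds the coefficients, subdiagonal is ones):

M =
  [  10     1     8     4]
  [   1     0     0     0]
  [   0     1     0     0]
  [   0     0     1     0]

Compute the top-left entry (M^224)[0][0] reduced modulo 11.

10

(M^224)[0][0] is the top entry after applying M 224 times to the unit state (1, 0, 0, 0). Equivalently it is h_{227} for the auxiliary sequence (h_n) obeying the same recurrence with h_3 = 1 and h_i = 0 for 0 ≤ i < 3:
h_4 = 10·1 + 1·0 + 8·0 + 4·0 = 10
h_5 = 10·10 + 1·1 + 8·0 + 4·0 = 2
h_6 = 10·2 + 1·10 + 8·1 + 4·0 = 5
h_7 = 10·5 + 1·2 + 8·10 + 4·1 = 4
h_8 = 10·4 + 1·5 + 8·2 + 4·10 = 2
h_9 = 10·2 + 1·4 + 8·5 + 4·2 = 6
h_10 = 10·6 + 1·2 + 8·4 + 4·5 = 4
h_11 = 10·4 + 1·6 + 8·2 + 4·4 = 1
h_12 = 10·1 + 1·4 + 8·6 + 4·2 = 4
h_13 = 10·4 + 1·1 + 8·4 + 4·6 = 9
h_14 = 10·9 + 1·4 + 8·1 + 4·4 = 8
h_15 = 10·8 + 1·9 + 8·4 + 4·1 = 4
h_16 = 10·4 + 1·8 + 8·9 + 4·4 = 4
h_17 = 10·4 + 1·4 + 8·8 + 4·9 = 1
h_18 = 10·1 + 1·4 + 8·4 + 4·8 = 1
h_19 = 10·1 + 1·1 + 8·4 + 4·4 = 4
h_20 = 10·4 + 1·1 + 8·1 + 4·4 = 10
h_21 = 10·10 + 1·4 + 8·1 + 4·1 = 6
h_22 = 10·6 + 1·10 + 8·4 + 4·1 = 7
h_23 = 10·7 + 1·6 + 8·10 + 4·4 = 7
h_24 = 10·7 + 1·7 + 8·6 + 4·10 = 0
h_25 = 10·0 + 1·7 + 8·7 + 4·6 = 10
h_26 = 10·10 + 1·0 + 8·7 + 4·7 = 8
h_27 = 10·8 + 1·10 + 8·0 + 4·7 = 8
h_28 = 10·8 + 1·8 + 8·10 + 4·0 = 3
h_29 = 10·3 + 1·8 + 8·8 + 4·10 = 10
h_30 = 10·10 + 1·3 + 8·8 + 4·8 = 1
h_31 = 10·1 + 1·10 + 8·3 + 4·8 = 10
h_32 = 10·10 + 1·1 + 8·10 + 4·3 = 6
h_33 = 10·6 + 1·10 + 8·1 + 4·10 = 8
h_34 = 10·8 + 1·6 + 8·10 + 4·1 = 5
h_35 = 10·5 + 1·8 + 8·6 + 4·10 = 3
h_36 = 10·3 + 1·5 + 8·8 + 4·6 = 2
h_37 = 10·2 + 1·3 + 8·5 + 4·8 = 7
h_38 = 10·7 + 1·2 + 8·3 + 4·5 = 6
h_39 = 10·6 + 1·7 + 8·2 + 4·3 = 7
h_40 = 10·7 + 1·6 + 8·7 + 4·2 = 8
h_41 = 10·8 + 1·7 + 8·6 + 4·7 = 9
h_42 = 10·9 + 1·8 + 8·7 + 4·6 = 2
h_43 = 10·2 + 1·9 + 8·8 + 4·7 = 0
h_44 = 10·0 + 1·2 + 8·9 + 4·8 = 7
h_45 = 10·7 + 1·0 + 8·2 + 4·9 = 1
h_46 = 10·1 + 1·7 + 8·0 + 4·2 = 3
h_47 = 10·3 + 1·1 + 8·7 + 4·0 = 10
h_48 = 10·10 + 1·3 + 8·1 + 4·7 = 7
h_49 = 10·7 + 1·10 + 8·3 + 4·1 = 9
h_50 = 10·9 + 1·7 + 8·10 + 4·3 = 2
h_51 = 10·2 + 1·9 + 8·7 + 4·10 = 4
h_52 = 10·4 + 1·2 + 8·9 + 4·7 = 10
h_53 = 10·10 + 1·4 + 8·2 + 4·9 = 2
h_54 = 10·2 + 1·10 + 8·4 + 4·2 = 4
h_55 = 10·4 + 1·2 + 8·10 + 4·4 = 6
h_56 = 10·6 + 1·4 + 8·2 + 4·10 = 10
h_57 = 10·10 + 1·6 + 8·4 + 4·2 = 3
h_58 = 10·3 + 1·10 + 8·6 + 4·4 = 5
h_59 = 10·5 + 1·3 + 8·10 + 4·6 = 3
h_60 = 10·3 + 1·5 + 8·3 + 4·10 = 0
h_61 = 10·0 + 1·3 + 8·5 + 4·3 = 0
h_62 = 10·0 + 1·0 + 8·3 + 4·5 = 0
h_63 = 10·0 + 1·0 + 8·0 + 4·3 = 1
(h_60, h_61, h_62, h_63) = (0, 0, 0, 1) = (h_0, h_1, h_2, h_3), so the sequence has period 60.
227 ≡ 47 (mod 60), hence h_227 = h_47 = 10.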